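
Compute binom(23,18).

C(23,18) = C(23,5) by symmetry.
C(23,5) = (23·22·21·20·19) / 5! = 4037880 / 120 = 33649.

33649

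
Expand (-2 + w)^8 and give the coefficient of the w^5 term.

-448

The general term is C(8,j)·(-2)^j·(w)^(8-j); the w^5 term has j = 3.
C(8,3) = 56.
Coefficient = C(8,3) · (-2)^3 = 56 · (-8) = -448.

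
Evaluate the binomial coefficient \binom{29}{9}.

10015005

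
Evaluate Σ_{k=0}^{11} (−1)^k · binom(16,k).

-1365

The partial alternating sum Σ_{k=0}^{11} (−1)^k C(16,k) = (−1)^11 C(15,11) = -1365.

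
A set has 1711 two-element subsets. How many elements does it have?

n(n−1)/2 = 1711 ⇒ n(n−1) = 3422. Since 59·58 = 3422, n = 59.

59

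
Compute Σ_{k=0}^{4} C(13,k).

1093

1 + 13 + 78 + 286 + 715 = 1093.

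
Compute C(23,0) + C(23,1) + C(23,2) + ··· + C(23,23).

Setting x = 1 in (1+x)^23 gives Σ C(23,j) = 2^23 = 8388608.

8388608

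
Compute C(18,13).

C(18,13) = C(18,5) by symmetry.
C(18,5) = (18·17·16·15·14) / 5! = 1028160 / 120 = 8568.

8568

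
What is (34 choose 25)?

52451256

C(34,25) = C(34,9) by symmetry.
C(34,9) = (34·33·32·31·30·29·28·27·26) / 9! = 19033511777280 / 362880 = 52451256.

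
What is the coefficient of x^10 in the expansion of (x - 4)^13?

The general term is C(13,j)·(x)^j·(-4)^(13-j); the x^10 term has j = 10.
C(13,10) = 286.
Coefficient = C(13,10) · (-4)^3 = 286 · (-64) = -18304.

-18304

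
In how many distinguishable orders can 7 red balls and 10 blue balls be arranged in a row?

19448

Choose positions for the red balls: C(17,7) = 19448.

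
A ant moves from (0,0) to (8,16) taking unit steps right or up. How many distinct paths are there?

735471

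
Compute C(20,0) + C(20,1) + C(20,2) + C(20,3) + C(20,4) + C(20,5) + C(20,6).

60460

1 + 20 + 190 + 1140 + 4845 + 15504 + 38760 = 60460.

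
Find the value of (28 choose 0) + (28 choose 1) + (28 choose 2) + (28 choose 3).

1 + 28 + 378 + 3276 = 3683.

3683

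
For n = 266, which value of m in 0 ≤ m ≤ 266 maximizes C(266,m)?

133

C(266,m) is maximized at m = 266/2 = 133.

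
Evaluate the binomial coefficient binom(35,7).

6724520

C(35,7) = (35·34·33·32·31·30·29) / 7! = 33891580800 / 5040 = 6724520.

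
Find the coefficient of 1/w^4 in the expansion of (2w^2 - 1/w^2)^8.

General term: C(8,j)·(2w^2)^j·(-1/w^2)^(8-j), with w-exponent 2j − 2(8−j) = 4j − 16.
Set 4j − 16 = -4: j = 3.
C(8,3) = 56; 2^3 = 8; (-1)^5 = -1.
Coefficient = 56 · 8 · (-1) = -448.

-448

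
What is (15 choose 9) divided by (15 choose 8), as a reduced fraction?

7/9

C(n,k+1)/C(n,k) = (n−k)/(k+1) = (15−8)/(8+1) = 7/9.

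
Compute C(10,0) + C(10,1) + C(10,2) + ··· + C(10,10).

1024

Setting x = 1 in (1+x)^10 gives Σ C(10,k) = 2^10 = 1024.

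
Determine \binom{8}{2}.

28

C(8,2) = (8·7) / 2! = 56 / 2 = 28.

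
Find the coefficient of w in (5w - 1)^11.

55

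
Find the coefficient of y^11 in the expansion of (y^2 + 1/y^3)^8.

General term: C(8,j)·(y^2)^j·(1/y^3)^(8-j), with y-exponent 2j − 3(8−j) = 5j − 24.
Set 5j − 24 = 11: j = 7.
C(8,7) = 8; 1^7 = 1; 1^1 = 1.
Coefficient = 8 · 1 · 1 = 8.

8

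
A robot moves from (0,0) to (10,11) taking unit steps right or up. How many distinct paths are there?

352716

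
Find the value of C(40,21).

C(40,21) = C(40,19) by symmetry.
C(40,19) = (40·39·38·37·36·35·34·33·32·31·30·29·28·27·26·25·24·23·22) / 19! = 15969861751731289590988800000 / 121645100408832000 = 131282408400.

131282408400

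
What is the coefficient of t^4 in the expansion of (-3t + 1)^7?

The general term is C(7,j)·(-3t)^j·(1)^(7-j); the t^4 term has j = 4.
C(7,4) = 35.
Coefficient = C(7,4) · (-3)^4 = 35 · 81 = 2835.

2835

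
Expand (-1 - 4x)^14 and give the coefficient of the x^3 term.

23296

The general term is C(14,j)·(-1)^j·(-4x)^(14-j); the x^3 term has j = 11.
C(14,11) = 364.
Coefficient = C(14,11) · (-1)^11 · (-4)^3 = 364 · (-1) · (-64) = 23296.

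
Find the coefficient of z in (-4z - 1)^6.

24

The general term is C(6,j)·(-4z)^j·(-1)^(6-j); the z^1 term has j = 1.
C(6,1) = 6.
Coefficient = C(6,1) · (-4)^1 · (-1)^5 = 6 · (-4) · (-1) = 24.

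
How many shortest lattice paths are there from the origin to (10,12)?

646646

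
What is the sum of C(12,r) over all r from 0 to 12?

4096

The entries of row 12 sum to 2^12 = 4096.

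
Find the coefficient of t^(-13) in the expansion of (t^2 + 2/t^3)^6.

192

General term: C(6,j)·(t^2)^j·(2/t^3)^(6-j), with t-exponent 2j − 3(6−j) = 5j − 18.
Set 5j − 18 = -13: j = 1.
C(6,1) = 6; 1^1 = 1; 2^5 = 32.
Coefficient = 6 · 1 · 32 = 192.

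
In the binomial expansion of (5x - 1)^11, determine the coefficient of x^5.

1443750

The general term is C(11,j)·(5x)^j·(-1)^(11-j); the x^5 term has j = 5.
C(11,5) = 462.
Coefficient = C(11,5) · 5^5 = 462 · 3125 = 1443750.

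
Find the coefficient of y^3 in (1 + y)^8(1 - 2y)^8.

Coefficient of y^3 = Σ_{j} C(8,j)·1^j·C(8,3-j)·(-2)^(3-j) for j from 0 to 3.
= (-448) + 896 + (-448) + 56 = 56.

56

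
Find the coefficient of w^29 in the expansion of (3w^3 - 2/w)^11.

-1299078

General term: C(11,j)·(3w^3)^j·(-2/w)^(11-j), with w-exponent 3j − 1(11−j) = 4j − 11.
Set 4j − 11 = 29: j = 10.
C(11,10) = 11; 3^10 = 59049; (-2)^1 = -2.
Coefficient = 11 · 59049 · (-2) = -1299078.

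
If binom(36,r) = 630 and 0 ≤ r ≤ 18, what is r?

C(36,r) increases on 0 ≤ r ≤ 18. C(36,1) = 36 and C(36,2) = 630, so r = 2.

2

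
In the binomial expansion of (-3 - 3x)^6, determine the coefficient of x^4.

10935

The general term is C(6,j)·(-3)^j·(-3x)^(6-j); the x^4 term has j = 2.
C(6,2) = 15.
Coefficient = C(6,2) · (-3)^2 · (-3)^4 = 15 · 9 · 81 = 10935.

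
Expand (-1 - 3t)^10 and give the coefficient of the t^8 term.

295245

The general term is C(10,j)·(-1)^j·(-3t)^(10-j); the t^8 term has j = 2.
C(10,2) = 45.
Coefficient = C(10,2) · (-3)^8 = 45 · 6561 = 295245.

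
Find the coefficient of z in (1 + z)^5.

5

The general term is C(5,j)·(1)^j·(z)^(5-j); the z^1 term has j = 4.
C(5,4) = 5.
Coefficient = C(5,4) = 5.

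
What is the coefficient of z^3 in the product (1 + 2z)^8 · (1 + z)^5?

Coefficient of z^3 = Σ_{j} C(8,j)·2^j·C(5,3-j)·1^(3-j) for j from 0 to 3.
= 10 + 160 + 560 + 448 = 1178.

1178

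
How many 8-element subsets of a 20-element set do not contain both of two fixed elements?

All 8-subsets: C(20,8) = 125970. Those containing both fixed elements: C(18,6) = 18564.
125970 − 18564 = 107406.

107406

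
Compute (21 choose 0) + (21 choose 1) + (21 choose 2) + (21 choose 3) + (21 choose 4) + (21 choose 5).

27896

1 + 21 + 210 + 1330 + 5985 + 20349 = 27896.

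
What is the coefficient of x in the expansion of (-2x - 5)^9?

The general term is C(9,j)·(-2x)^j·(-5)^(9-j); the x^1 term has j = 1.
C(9,1) = 9.
Coefficient = C(9,1) · (-2)^1 · (-5)^8 = 9 · (-2) · 390625 = -7031250.

-7031250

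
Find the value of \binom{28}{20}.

C(28,20) = C(28,8) by symmetry.
C(28,8) = (28·27·26·25·24·23·22·21) / 8! = 125318793600 / 40320 = 3108105.

3108105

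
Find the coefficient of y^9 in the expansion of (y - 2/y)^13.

312

General term: C(13,j)·(y)^j·(-2/y)^(13-j), with y-exponent 1j − 1(13−j) = 2j − 13.
Set 2j − 13 = 9: j = 11.
C(13,11) = 78; 1^11 = 1; (-2)^2 = 4.
Coefficient = 78 · 1 · 4 = 312.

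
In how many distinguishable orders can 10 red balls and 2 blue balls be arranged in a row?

Choose positions for the red balls: C(12,10) = 66.

66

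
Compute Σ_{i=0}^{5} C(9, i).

382

1 + 9 + 36 + 84 + 126 + 126 = 382.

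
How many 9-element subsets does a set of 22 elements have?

497420

C(22,9) = (22·21·20·19·18·17·16·15·14) / 9! = 180503769600 / 362880 = 497420.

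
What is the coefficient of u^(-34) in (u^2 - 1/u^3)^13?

General term: C(13,j)·(u^2)^j·(-1/u^3)^(13-j), with u-exponent 2j − 3(13−j) = 5j − 39.
Set 5j − 39 = -34: j = 1.
C(13,1) = 13; 1^1 = 1; (-1)^12 = 1.
Coefficient = 13 · 1 · 1 = 13.

13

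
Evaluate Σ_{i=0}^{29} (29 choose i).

536870912

Setting x = 1 in (1+x)^29 gives Σ C(29,i) = 2^29 = 536870912.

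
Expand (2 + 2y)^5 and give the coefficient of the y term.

The general term is C(5,j)·(2)^j·(2y)^(5-j); the y^1 term has j = 4.
C(5,4) = 5.
Coefficient = C(5,4) · 2^4 · 2^1 = 5 · 16 · 2 = 160.

160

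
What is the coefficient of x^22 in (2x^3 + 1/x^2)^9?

2304

General term: C(9,j)·(2x^3)^j·(1/x^2)^(9-j), with x-exponent 3j − 2(9−j) = 5j − 18.
Set 5j − 18 = 22: j = 8.
C(9,8) = 9; 2^8 = 256; 1^1 = 1.
Coefficient = 9 · 256 · 1 = 2304.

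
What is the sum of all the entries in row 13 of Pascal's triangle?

The entries of row 13 sum to 2^13 = 8192.

8192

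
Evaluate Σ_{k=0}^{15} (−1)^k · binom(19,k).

The partial alternating sum Σ_{k=0}^{15} (−1)^k C(19,k) = (−1)^15 C(18,15) = -816.

-816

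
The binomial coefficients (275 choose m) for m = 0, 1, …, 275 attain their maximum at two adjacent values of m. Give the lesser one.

For odd n = 275, C(275,m) peaks at m = (n−1)/2 and (n+1)/2; the lesser is 137.

137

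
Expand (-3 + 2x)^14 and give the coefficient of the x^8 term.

560431872

The general term is C(14,j)·(-3)^j·(2x)^(14-j); the x^8 term has j = 6.
C(14,6) = 3003.
Coefficient = C(14,6) · (-3)^6 · 2^8 = 3003 · 729 · 256 = 560431872.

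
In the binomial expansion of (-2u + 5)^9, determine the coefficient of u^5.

-2520000

The general term is C(9,j)·(-2u)^j·(5)^(9-j); the u^5 term has j = 5.
C(9,5) = 126.
Coefficient = C(9,5) · (-2)^5 · 5^4 = 126 · (-32) · 625 = -2520000.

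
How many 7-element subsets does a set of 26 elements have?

657800

C(26,7) = (26·25·24·23·22·21·20) / 7! = 3315312000 / 5040 = 657800.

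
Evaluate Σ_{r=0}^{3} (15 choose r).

576

1 + 15 + 105 + 455 = 576.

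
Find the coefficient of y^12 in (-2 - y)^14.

364

The general term is C(14,j)·(-2)^j·(-y)^(14-j); the y^12 term has j = 2.
C(14,2) = 91.
Coefficient = C(14,2) · (-2)^2 = 91 · 4 = 364.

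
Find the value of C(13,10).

286

C(13,10) = C(13,3) by symmetry.
C(13,3) = (13·12·11) / 3! = 1716 / 6 = 286.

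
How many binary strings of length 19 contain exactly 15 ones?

Choose the 15 positions: C(19,15) = 3876.

3876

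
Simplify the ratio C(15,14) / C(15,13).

C(n,k+1)/C(n,k) = (n−k)/(k+1) = (15−13)/(13+1) = 2/14 = 1/7.

1/7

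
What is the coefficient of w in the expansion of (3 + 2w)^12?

4251528

The general term is C(12,j)·(3)^j·(2w)^(12-j); the w^1 term has j = 11.
C(12,11) = 12.
Coefficient = C(12,11) · 3^11 · 2^1 = 12 · 177147 · 2 = 4251528.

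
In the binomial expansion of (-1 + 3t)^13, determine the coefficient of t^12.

-6908733

The general term is C(13,j)·(-1)^j·(3t)^(13-j); the t^12 term has j = 1.
C(13,1) = 13.
Coefficient = C(13,1) · (-1)^1 · 3^12 = 13 · (-1) · 531441 = -6908733.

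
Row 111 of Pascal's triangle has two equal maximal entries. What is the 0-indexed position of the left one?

55

For odd n = 111, C(111,i) peaks at i = (n−1)/2 and (n+1)/2; the lesser is 55.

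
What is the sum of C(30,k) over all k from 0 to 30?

1073741824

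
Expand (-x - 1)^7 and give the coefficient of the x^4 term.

The general term is C(7,j)·(-x)^j·(-1)^(7-j); the x^4 term has j = 4.
C(7,4) = 35.
Coefficient = C(7,4) · (-1)^3 = 35 · (-1) = -35.

-35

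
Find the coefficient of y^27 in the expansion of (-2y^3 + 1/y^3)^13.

-159744

General term: C(13,j)·(-2y^3)^j·(1/y^3)^(13-j), with y-exponent 3j − 3(13−j) = 6j − 39.
Set 6j − 39 = 27: j = 11.
C(13,11) = 78; (-2)^11 = -2048; 1^2 = 1.
Coefficient = 78 · (-2048) · 1 = -159744.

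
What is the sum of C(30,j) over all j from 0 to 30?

1073741824

Setting x = 1 in (1+x)^30 gives Σ C(30,j) = 2^30 = 1073741824.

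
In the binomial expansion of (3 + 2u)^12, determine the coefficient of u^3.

34642080

The general term is C(12,j)·(3)^j·(2u)^(12-j); the u^3 term has j = 9.
C(12,9) = 220.
Coefficient = C(12,9) · 3^9 · 2^3 = 220 · 19683 · 8 = 34642080.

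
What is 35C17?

4537567650

C(35,17) = (35·34·33·32·31·30·29·28·27·26·25·24·23·22·21·20·19) / 17! = 1613955767240110694400000 / 355687428096000 = 4537567650.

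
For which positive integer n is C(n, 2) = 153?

n(n−1)/2 = 153 ⇒ n(n−1) = 306. Since 18·17 = 306, n = 18.

18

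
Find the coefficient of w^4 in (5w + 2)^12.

79200000

The general term is C(12,j)·(5w)^j·(2)^(12-j); the w^4 term has j = 4.
C(12,4) = 495.
Coefficient = C(12,4) · 5^4 · 2^8 = 495 · 625 · 256 = 79200000.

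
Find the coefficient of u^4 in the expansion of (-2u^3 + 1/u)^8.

-448

General term: C(8,j)·(-2u^3)^j·(1/u)^(8-j), with u-exponent 3j − 1(8−j) = 4j − 8.
Set 4j − 8 = 4: j = 3.
C(8,3) = 56; (-2)^3 = -8; 1^5 = 1.
Coefficient = 56 · (-8) · 1 = -448.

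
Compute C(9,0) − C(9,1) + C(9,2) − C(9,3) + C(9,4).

70

The partial alternating sum Σ_{k=0}^{4} (−1)^k C(9,k) = (−1)^4 C(8,4) = 70.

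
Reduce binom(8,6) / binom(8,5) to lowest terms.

C(n,k+1)/C(n,k) = (n−k)/(k+1) = (8−5)/(5+1) = 3/6 = 1/2.

1/2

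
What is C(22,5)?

26334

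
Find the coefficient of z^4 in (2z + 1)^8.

1120

The general term is C(8,j)·(2z)^j·(1)^(8-j); the z^4 term has j = 4.
C(8,4) = 70.
Coefficient = C(8,4) · 2^4 = 70 · 16 = 1120.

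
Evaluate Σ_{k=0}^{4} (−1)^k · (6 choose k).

5

The partial alternating sum Σ_{k=0}^{4} (−1)^k C(6,k) = (−1)^4 C(5,4) = 5.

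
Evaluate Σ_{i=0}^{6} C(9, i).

466

1 + 9 + 36 + 84 + 126 + 126 + 84 = 466.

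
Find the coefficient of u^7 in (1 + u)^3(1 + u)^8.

330

Coefficient of u^7 = Σ_{j} C(3,j)·C(8,7-j) for j from 0 to 3.
= 8 + 84 + 168 + 70 = 330.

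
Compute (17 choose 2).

136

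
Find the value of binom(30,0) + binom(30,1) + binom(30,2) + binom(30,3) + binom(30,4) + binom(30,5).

174437

1 + 30 + 435 + 4060 + 27405 + 142506 = 174437.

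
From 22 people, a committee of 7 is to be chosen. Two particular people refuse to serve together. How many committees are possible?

All 7-subsets: C(22,7) = 170544. Those containing both fixed elements: C(20,5) = 15504.
170544 − 15504 = 155040.

155040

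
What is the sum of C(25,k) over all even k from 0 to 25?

Even-k terms of row 25 sum to 2^24 = 16777216.

16777216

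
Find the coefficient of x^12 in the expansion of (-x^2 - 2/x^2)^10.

General term: C(10,j)·(-x^2)^j·(-2/x^2)^(10-j), with x-exponent 2j − 2(10−j) = 4j − 20.
Set 4j − 20 = 12: j = 8.
C(10,8) = 45; (-1)^8 = 1; (-2)^2 = 4.
Coefficient = 45 · 1 · 4 = 180.

180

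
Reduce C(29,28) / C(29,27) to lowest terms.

C(n,k+1)/C(n,k) = (n−k)/(k+1) = (29−27)/(27+1) = 2/28 = 1/14.

1/14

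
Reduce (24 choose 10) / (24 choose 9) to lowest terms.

3/2

C(n,k+1)/C(n,k) = (n−k)/(k+1) = (24−9)/(9+1) = 15/10 = 3/2.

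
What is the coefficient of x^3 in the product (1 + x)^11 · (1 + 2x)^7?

2139

Coefficient of x^3 = Σ_{j} C(11,j)·1^j·C(7,3-j)·2^(3-j) for j from 0 to 3.
= 280 + 924 + 770 + 165 = 2139.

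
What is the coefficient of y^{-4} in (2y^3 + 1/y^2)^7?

General term: C(7,j)·(2y^3)^j·(1/y^2)^(7-j), with y-exponent 3j − 2(7−j) = 5j − 14.
Set 5j − 14 = -4: j = 2.
C(7,2) = 21; 2^2 = 4; 1^5 = 1.
Coefficient = 21 · 4 · 1 = 84.

84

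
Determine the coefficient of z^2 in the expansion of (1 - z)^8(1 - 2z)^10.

Coefficient of z^2 = Σ_{j} C(8,j)·(-1)^j·C(10,2-j)·(-2)^(2-j) for j from 0 to 2.
= 180 + 160 + 28 = 368.

368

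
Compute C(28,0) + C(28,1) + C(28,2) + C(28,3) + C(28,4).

1 + 28 + 378 + 3276 + 20475 = 24158.

24158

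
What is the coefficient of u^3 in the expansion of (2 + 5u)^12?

The general term is C(12,j)·(2)^j·(5u)^(12-j); the u^3 term has j = 9.
C(12,9) = 220.
Coefficient = C(12,9) · 2^9 · 5^3 = 220 · 512 · 125 = 14080000.

14080000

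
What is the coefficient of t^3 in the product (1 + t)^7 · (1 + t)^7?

364

Coefficient of t^3 = Σ_{j} C(7,j)·C(7,3-j) for j from 0 to 3.
= 35 + 147 + 147 + 35 = 364.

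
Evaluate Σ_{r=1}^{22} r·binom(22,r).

46137344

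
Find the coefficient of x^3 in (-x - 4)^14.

1526726656

The general term is C(14,j)·(-x)^j·(-4)^(14-j); the x^3 term has j = 3.
C(14,3) = 364.
Coefficient = C(14,3) · (-1)^3 · (-4)^11 = 364 · (-1) · (-4194304) = 1526726656.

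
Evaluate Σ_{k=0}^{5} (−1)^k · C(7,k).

-6

The partial alternating sum Σ_{k=0}^{5} (−1)^k C(7,k) = (−1)^5 C(6,5) = -6.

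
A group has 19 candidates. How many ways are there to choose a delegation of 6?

This is C(19,6) = 27132.

27132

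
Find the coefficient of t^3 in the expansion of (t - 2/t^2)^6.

-12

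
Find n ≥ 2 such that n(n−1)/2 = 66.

n(n−1)/2 = 66 ⇒ n(n−1) = 132. Since 12·11 = 132, n = 12.

12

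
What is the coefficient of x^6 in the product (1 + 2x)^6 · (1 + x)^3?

Coefficient of x^6 = Σ_{j} C(6,j)·2^j·C(3,6-j)·1^(6-j) for j from 3 to 6.
= 160 + 720 + 576 + 64 = 1520.

1520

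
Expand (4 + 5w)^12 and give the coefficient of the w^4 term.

20275200000

The general term is C(12,j)·(4)^j·(5w)^(12-j); the w^4 term has j = 8.
C(12,8) = 495.
Coefficient = C(12,8) · 4^8 · 5^4 = 495 · 65536 · 625 = 20275200000.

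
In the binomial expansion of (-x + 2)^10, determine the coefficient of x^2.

The general term is C(10,j)·(-x)^j·(2)^(10-j); the x^2 term has j = 2.
C(10,2) = 45.
Coefficient = C(10,2) · 2^8 = 45 · 256 = 11520.

11520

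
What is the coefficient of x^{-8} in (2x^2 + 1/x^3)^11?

14784

General term: C(11,j)·(2x^2)^j·(1/x^3)^(11-j), with x-exponent 2j − 3(11−j) = 5j − 33.
Set 5j − 33 = -8: j = 5.
C(11,5) = 462; 2^5 = 32; 1^6 = 1.
Coefficient = 462 · 32 · 1 = 14784.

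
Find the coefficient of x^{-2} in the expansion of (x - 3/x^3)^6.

General term: C(6,j)·(x)^j·(-3/x^3)^(6-j), with x-exponent 1j − 3(6−j) = 4j − 18.
Set 4j − 18 = -2: j = 4.
C(6,4) = 15; 1^4 = 1; (-3)^2 = 9.
Coefficient = 15 · 1 · 9 = 135.

135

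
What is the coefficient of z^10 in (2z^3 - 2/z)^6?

General term: C(6,j)·(2z^3)^j·(-2/z)^(6-j), with z-exponent 3j − 1(6−j) = 4j − 6.
Set 4j − 6 = 10: j = 4.
C(6,4) = 15; 2^4 = 16; (-2)^2 = 4.
Coefficient = 15 · 16 · 4 = 960.

960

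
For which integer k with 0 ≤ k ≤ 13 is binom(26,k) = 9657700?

C(26,k) increases on 0 ≤ k ≤ 13. C(26,11) = 7726160 and C(26,12) = 9657700, so k = 12.

12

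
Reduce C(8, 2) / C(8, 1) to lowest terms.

7/2

C(n,k+1)/C(n,k) = (n−k)/(k+1) = (8−1)/(1+1) = 7/2.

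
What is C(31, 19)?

141120525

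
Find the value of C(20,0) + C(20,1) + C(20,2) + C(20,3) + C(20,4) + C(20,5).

1 + 20 + 190 + 1140 + 4845 + 15504 = 21700.

21700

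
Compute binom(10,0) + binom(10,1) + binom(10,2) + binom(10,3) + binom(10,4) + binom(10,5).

638

1 + 10 + 45 + 120 + 210 + 252 = 638.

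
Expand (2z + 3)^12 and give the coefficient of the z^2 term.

The general term is C(12,j)·(2z)^j·(3)^(12-j); the z^2 term has j = 2.
C(12,2) = 66.
Coefficient = C(12,2) · 2^2 · 3^10 = 66 · 4 · 59049 = 15588936.

15588936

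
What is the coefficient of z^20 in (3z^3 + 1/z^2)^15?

General term: C(15,j)·(3z^3)^j·(1/z^2)^(15-j), with z-exponent 3j − 2(15−j) = 5j − 30.
Set 5j − 30 = 20: j = 10.
C(15,10) = 3003; 3^10 = 59049; 1^5 = 1.
Coefficient = 3003 · 59049 · 1 = 177324147.

177324147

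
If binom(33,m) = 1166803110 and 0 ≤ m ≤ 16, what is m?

C(33,m) increases on 0 ≤ m ≤ 16. C(33,15) = 1037158320 and C(33,16) = 1166803110, so m = 16.

16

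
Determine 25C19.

177100

C(25,19) = C(25,6) by symmetry.
C(25,6) = (25·24·23·22·21·20) / 6! = 127512000 / 720 = 177100.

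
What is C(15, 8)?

C(15,8) = C(15,7) by symmetry.
C(15,7) = (15·14·13·12·11·10·9) / 7! = 32432400 / 5040 = 6435.

6435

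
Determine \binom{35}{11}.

C(35,11) = (35·34·33·32·31·30·29·28·27·26·25) / 11! = 16654322805120000 / 39916800 = 417225900.

417225900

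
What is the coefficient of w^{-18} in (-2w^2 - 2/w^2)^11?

-22528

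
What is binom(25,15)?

3268760

C(25,15) = C(25,10) by symmetry.
C(25,10) = (25·24·23·22·21·20·19·18·17·16) / 10! = 11861676288000 / 3628800 = 3268760.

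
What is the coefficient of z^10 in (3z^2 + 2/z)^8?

General term: C(8,j)·(3z^2)^j·(2/z)^(8-j), with z-exponent 2j − 1(8−j) = 3j − 8.
Set 3j − 8 = 10: j = 6.
C(8,6) = 28; 3^6 = 729; 2^2 = 4.
Coefficient = 28 · 729 · 4 = 81648.

81648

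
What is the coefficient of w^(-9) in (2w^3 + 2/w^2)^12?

General term: C(12,j)·(2w^3)^j·(2/w^2)^(12-j), with w-exponent 3j − 2(12−j) = 5j − 24.
Set 5j − 24 = -9: j = 3.
C(12,3) = 220; 2^3 = 8; 2^9 = 512.
Coefficient = 220 · 8 · 512 = 901120.

901120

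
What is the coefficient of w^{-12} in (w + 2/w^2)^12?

General term: C(12,j)·(w)^j·(2/w^2)^(12-j), with w-exponent 1j − 2(12−j) = 3j − 24.
Set 3j − 24 = -12: j = 4.
C(12,4) = 495; 1^4 = 1; 2^8 = 256.
Coefficient = 495 · 1 · 256 = 126720.

126720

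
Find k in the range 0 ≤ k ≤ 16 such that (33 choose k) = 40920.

4

C(33,k) increases on 0 ≤ k ≤ 16. C(33,3) = 5456 and C(33,4) = 40920, so k = 4.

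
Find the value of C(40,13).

12033222880

C(40,13) = (40·39·38·37·36·35·34·33·32·31·30·29·28) / 13! = 74931129164795904000 / 6227020800 = 12033222880.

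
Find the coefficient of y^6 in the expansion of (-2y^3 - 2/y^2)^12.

General term: C(12,j)·(-2y^3)^j·(-2/y^2)^(12-j), with y-exponent 3j − 2(12−j) = 5j − 24.
Set 5j − 24 = 6: j = 6.
C(12,6) = 924; (-2)^6 = 64; (-2)^6 = 64.
Coefficient = 924 · 64 · 64 = 3784704.

3784704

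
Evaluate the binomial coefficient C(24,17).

346104

C(24,17) = C(24,7) by symmetry.
C(24,7) = (24·23·22·21·20·19·18) / 7! = 1744364160 / 5040 = 346104.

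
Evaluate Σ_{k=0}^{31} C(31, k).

Setting x = 1 in (1+x)^31 gives Σ C(31,k) = 2^31 = 2147483648.

2147483648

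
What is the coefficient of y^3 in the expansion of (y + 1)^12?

220

The general term is C(12,j)·(y)^j·(1)^(12-j); the y^3 term has j = 3.
C(12,3) = 220.
Coefficient = C(12,3) = 220.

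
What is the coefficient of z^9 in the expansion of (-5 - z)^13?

-446875

The general term is C(13,j)·(-5)^j·(-z)^(13-j); the z^9 term has j = 4.
C(13,4) = 715.
Coefficient = C(13,4) · (-5)^4 · (-1)^9 = 715 · 625 · (-1) = -446875.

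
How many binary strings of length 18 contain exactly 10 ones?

Choose the 10 positions: C(18,10) = 43758.

43758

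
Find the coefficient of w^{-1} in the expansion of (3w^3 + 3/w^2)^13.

General term: C(13,j)·(3w^3)^j·(3/w^2)^(13-j), with w-exponent 3j − 2(13−j) = 5j − 26.
Set 5j − 26 = -1: j = 5.
C(13,5) = 1287; 3^5 = 243; 3^8 = 6561.
Coefficient = 1287 · 243 · 6561 = 2051893701.

2051893701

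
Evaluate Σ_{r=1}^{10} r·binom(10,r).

Since r·C(10,r) = 10·C(9,r−1), the sum is 10·2^9 = 10·512 = 5120.

5120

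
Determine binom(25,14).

C(25,14) = C(25,11) by symmetry.
C(25,11) = (25·24·23·22·21·20·19·18·17·16·15) / 11! = 177925144320000 / 39916800 = 4457400.

4457400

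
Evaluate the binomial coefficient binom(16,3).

C(16,3) = (16·15·14) / 3! = 3360 / 6 = 560.

560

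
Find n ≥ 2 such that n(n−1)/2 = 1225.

n(n−1)/2 = 1225 ⇒ n(n−1) = 2450. Since 50·49 = 2450, n = 50.

50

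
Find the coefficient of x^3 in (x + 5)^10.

9375000

The general term is C(10,j)·(x)^j·(5)^(10-j); the x^3 term has j = 3.
C(10,3) = 120.
Coefficient = C(10,3) · 5^7 = 120 · 78125 = 9375000.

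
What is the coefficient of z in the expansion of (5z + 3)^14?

The general term is C(14,j)·(5z)^j·(3)^(14-j); the z^1 term has j = 1.
C(14,1) = 14.
Coefficient = C(14,1) · 5^1 · 3^13 = 14 · 5 · 1594323 = 111602610.

111602610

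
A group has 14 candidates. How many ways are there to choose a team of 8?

This is C(14,8) = 3003.

3003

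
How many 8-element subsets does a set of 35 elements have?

23535820

C(35,8) = (35·34·33·32·31·30·29·28) / 8! = 948964262400 / 40320 = 23535820.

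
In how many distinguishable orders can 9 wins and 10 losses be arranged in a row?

Choose positions for the wins: C(19,9) = 92378.

92378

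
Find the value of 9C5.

C(9,5) = C(9,4) by symmetry.
C(9,4) = (9·8·7·6) / 4! = 3024 / 24 = 126.

126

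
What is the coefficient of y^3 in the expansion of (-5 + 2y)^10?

The general term is C(10,j)·(-5)^j·(2y)^(10-j); the y^3 term has j = 7.
C(10,7) = 120.
Coefficient = C(10,7) · (-5)^7 · 2^3 = 120 · (-78125) · 8 = -75000000.

-75000000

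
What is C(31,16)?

C(31,16) = C(31,15) by symmetry.
C(31,15) = (31·30·29·28·27·26·25·24·23·22·21·20·19·18·17) / 15! = 393008709555221760000 / 1307674368000 = 300540195.

300540195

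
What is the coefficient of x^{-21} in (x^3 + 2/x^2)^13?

53248

General term: C(13,j)·(x^3)^j·(2/x^2)^(13-j), with x-exponent 3j − 2(13−j) = 5j − 26.
Set 5j − 26 = -21: j = 1.
C(13,1) = 13; 1^1 = 1; 2^12 = 4096.
Coefficient = 13 · 1 · 4096 = 53248.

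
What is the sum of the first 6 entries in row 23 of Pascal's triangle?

1 + 23 + 253 + 1771 + 8855 + 33649 = 44552.

44552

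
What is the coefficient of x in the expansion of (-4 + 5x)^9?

The general term is C(9,j)·(-4)^j·(5x)^(9-j); the x^1 term has j = 8.
C(9,8) = 9.
Coefficient = C(9,8) · (-4)^8 · 5^1 = 9 · 65536 · 5 = 2949120.

2949120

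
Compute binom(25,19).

177100

C(25,19) = C(25,6) by symmetry.
C(25,6) = (25·24·23·22·21·20) / 6! = 127512000 / 720 = 177100.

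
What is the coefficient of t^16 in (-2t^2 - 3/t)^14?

83026944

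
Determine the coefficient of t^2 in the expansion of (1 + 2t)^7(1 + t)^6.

183

Coefficient of t^2 = Σ_{j} C(7,j)·2^j·C(6,2-j)·1^(2-j) for j from 0 to 2.
= 15 + 84 + 84 = 183.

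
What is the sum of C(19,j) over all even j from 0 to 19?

262144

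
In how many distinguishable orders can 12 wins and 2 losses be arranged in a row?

Choose positions for the wins: C(14,12) = 91.

91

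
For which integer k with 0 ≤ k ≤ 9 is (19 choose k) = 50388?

7

C(19,k) increases on 0 ≤ k ≤ 9. C(19,6) = 27132 and C(19,7) = 50388, so k = 7.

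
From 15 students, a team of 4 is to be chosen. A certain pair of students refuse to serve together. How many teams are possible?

All 4-subsets: C(15,4) = 1365. Those containing both fixed elements: C(13,2) = 78.
1365 − 78 = 1287.

1287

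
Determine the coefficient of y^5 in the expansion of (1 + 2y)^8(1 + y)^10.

Coefficient of y^5 = Σ_{j} C(8,j)·2^j·C(10,5-j)·1^(5-j) for j from 0 to 5.
= 252 + 3360 + 13440 + 20160 + 11200 + 1792 = 50204.

50204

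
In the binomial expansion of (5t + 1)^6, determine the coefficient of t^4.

The general term is C(6,j)·(5t)^j·(1)^(6-j); the t^4 term has j = 4.
C(6,4) = 15.
Coefficient = C(6,4) · 5^4 = 15 · 625 = 9375.

9375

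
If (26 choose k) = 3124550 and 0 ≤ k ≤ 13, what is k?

C(26,k) increases on 0 ≤ k ≤ 13. C(26,8) = 1562275 and C(26,9) = 3124550, so k = 9.

9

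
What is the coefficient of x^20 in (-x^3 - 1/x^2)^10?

General term: C(10,j)·(-x^3)^j·(-1/x^2)^(10-j), with x-exponent 3j − 2(10−j) = 5j − 20.
Set 5j − 20 = 20: j = 8.
C(10,8) = 45; (-1)^8 = 1; (-1)^2 = 1.
Coefficient = 45 · 1 · 1 = 45.

45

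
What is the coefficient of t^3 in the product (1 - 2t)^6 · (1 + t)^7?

43

Coefficient of t^3 = Σ_{j} C(6,j)·(-2)^j·C(7,3-j)·1^(3-j) for j from 0 to 3.
= 35 + (-252) + 420 + (-160) = 43.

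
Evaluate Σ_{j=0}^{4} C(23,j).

10903

1 + 23 + 253 + 1771 + 8855 = 10903.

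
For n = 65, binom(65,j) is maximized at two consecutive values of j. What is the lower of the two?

32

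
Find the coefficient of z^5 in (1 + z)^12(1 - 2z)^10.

-612

Coefficient of z^5 = Σ_{j} C(12,j)·1^j·C(10,5-j)·(-2)^(5-j) for j from 0 to 5.
= (-8064) + 40320 + (-63360) + 39600 + (-9900) + 792 = -612.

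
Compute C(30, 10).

30045015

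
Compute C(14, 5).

2002

C(14,5) = (14·13·12·11·10) / 5! = 240240 / 120 = 2002.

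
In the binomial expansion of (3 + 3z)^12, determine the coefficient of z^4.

263063295

The general term is C(12,j)·(3)^j·(3z)^(12-j); the z^4 term has j = 8.
C(12,8) = 495.
Coefficient = C(12,8) · 3^8 · 3^4 = 495 · 6561 · 81 = 263063295.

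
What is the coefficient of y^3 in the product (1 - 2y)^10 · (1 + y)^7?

Coefficient of y^3 = Σ_{j} C(10,j)·(-2)^j·C(7,3-j)·1^(3-j) for j from 0 to 3.
= 35 + (-420) + 1260 + (-960) = -85.

-85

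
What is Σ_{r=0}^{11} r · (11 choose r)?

11264

Differentiating (1+x)^11 and setting x=1: Σ r·C(11,r) = 11·2^10 = 11264.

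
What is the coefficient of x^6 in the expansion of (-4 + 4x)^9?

-22020096

The general term is C(9,j)·(-4)^j·(4x)^(9-j); the x^6 term has j = 3.
C(9,3) = 84.
Coefficient = C(9,3) · (-4)^3 · 4^6 = 84 · (-64) · 4096 = -22020096.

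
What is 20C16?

C(20,16) = C(20,4) by symmetry.
C(20,4) = (20·19·18·17) / 4! = 116280 / 24 = 4845.

4845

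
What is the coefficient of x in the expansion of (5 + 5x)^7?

546875

The general term is C(7,j)·(5)^j·(5x)^(7-j); the x^1 term has j = 6.
C(7,6) = 7.
Coefficient = C(7,6) · 5^6 · 5^1 = 7 · 15625 · 5 = 546875.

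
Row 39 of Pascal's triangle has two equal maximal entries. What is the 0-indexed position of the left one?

19

For odd n = 39, C(39,k) peaks at k = (n−1)/2 and (n+1)/2; the lower is 19.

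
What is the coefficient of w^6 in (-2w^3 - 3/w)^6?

General term: C(6,j)·(-2w^3)^j·(-3/w)^(6-j), with w-exponent 3j − 1(6−j) = 4j − 6.
Set 4j − 6 = 6: j = 3.
C(6,3) = 20; (-2)^3 = -8; (-3)^3 = -27.
Coefficient = 20 · (-8) · (-27) = 4320.

4320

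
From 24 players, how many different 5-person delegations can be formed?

This is C(24,5) = 42504.

42504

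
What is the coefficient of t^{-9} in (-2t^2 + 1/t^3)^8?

-448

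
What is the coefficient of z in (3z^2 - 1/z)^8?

General term: C(8,j)·(3z^2)^j·(-1/z)^(8-j), with z-exponent 2j − 1(8−j) = 3j − 8.
Set 3j − 8 = 1: j = 3.
C(8,3) = 56; 3^3 = 27; (-1)^5 = -1.
Coefficient = 56 · 27 · (-1) = -1512.

-1512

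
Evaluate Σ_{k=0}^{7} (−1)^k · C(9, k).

-8

The partial alternating sum Σ_{k=0}^{7} (−1)^k C(9,k) = (−1)^7 C(8,7) = -8.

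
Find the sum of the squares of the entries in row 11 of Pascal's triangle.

705432

Σ C(11,j)² is the coefficient of x^11 in (1+x)^11(1+x)^11 = (1+x)^22, i.e. C(22,11) = 705432.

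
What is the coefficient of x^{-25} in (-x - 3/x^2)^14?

22320522

General term: C(14,j)·(-x)^j·(-3/x^2)^(14-j), with x-exponent 1j − 2(14−j) = 3j − 28.
Set 3j − 28 = -25: j = 1.
C(14,1) = 14; (-1)^1 = -1; (-3)^13 = -1594323.
Coefficient = 14 · (-1) · (-1594323) = 22320522.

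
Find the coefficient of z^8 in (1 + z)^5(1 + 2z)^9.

130176

Coefficient of z^8 = Σ_{j} C(5,j)·1^j·C(9,8-j)·2^(8-j) for j from 0 to 5.
= 2304 + 23040 + 53760 + 40320 + 10080 + 672 = 130176.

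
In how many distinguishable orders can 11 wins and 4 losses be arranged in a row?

1365

Choose positions for the wins: C(15,11) = 1365.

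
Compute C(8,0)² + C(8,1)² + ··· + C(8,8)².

12870

By Vandermonde's identity, Σ C(8,i)² = C(16,8) = 12870.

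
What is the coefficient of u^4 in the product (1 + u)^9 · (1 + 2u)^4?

Coefficient of u^4 = Σ_{j} C(9,j)·1^j·C(4,4-j)·2^(4-j) for j from 0 to 4.
= 16 + 288 + 864 + 672 + 126 = 1966.

1966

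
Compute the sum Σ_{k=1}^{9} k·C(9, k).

Since k·C(9,k) = 9·C(8,k−1), the sum is 9·2^8 = 9·256 = 2304.

2304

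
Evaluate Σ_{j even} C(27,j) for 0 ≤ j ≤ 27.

Even-j terms of row 27 sum to 2^26 = 67108864.

67108864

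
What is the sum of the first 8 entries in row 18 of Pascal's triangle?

1 + 18 + 153 + 816 + 3060 + 8568 + 18564 + 31824 = 63004.

63004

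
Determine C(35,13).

C(35,13) = (35·34·33·32·31·30·29·28·27·26·25·24·23) / 13! = 9193186188426240000 / 6227020800 = 1476337800.

1476337800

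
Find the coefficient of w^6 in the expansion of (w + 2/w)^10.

180

General term: C(10,j)·(w)^j·(2/w)^(10-j), with w-exponent 1j − 1(10−j) = 2j − 10.
Set 2j − 10 = 6: j = 8.
C(10,8) = 45; 1^8 = 1; 2^2 = 4.
Coefficient = 45 · 1 · 4 = 180.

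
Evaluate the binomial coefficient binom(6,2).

C(6,2) = (6·5) / 2! = 30 / 2 = 15.

15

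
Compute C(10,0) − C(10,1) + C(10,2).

The partial alternating sum Σ_{k=0}^{2} (−1)^k C(10,k) = (−1)^2 C(9,2) = 36.

36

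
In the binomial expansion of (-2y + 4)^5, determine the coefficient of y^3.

The general term is C(5,j)·(-2y)^j·(4)^(5-j); the y^3 term has j = 3.
C(5,3) = 10.
Coefficient = C(5,3) · (-2)^3 · 4^2 = 10 · (-8) · 16 = -1280.

-1280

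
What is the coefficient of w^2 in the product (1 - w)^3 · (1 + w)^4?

Coefficient of w^2 = Σ_{j} C(3,j)·(-1)^j·C(4,2-j)·1^(2-j) for j from 0 to 2.
= 6 + (-12) + 3 = -3.

-3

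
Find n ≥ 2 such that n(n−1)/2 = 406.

n(n−1)/2 = 406 ⇒ n(n−1) = 812. Since 29·28 = 812, n = 29.

29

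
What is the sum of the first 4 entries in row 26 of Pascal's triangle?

2952

1 + 26 + 325 + 2600 = 2952.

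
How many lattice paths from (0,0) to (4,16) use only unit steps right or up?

Each path is a sequence of 20 steps with 4 rights: C(20,4) = 4845.

4845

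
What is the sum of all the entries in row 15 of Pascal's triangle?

32768

Setting x = 1 in (1+x)^15 gives Σ C(15,i) = 2^15 = 32768.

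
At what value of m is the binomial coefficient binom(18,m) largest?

C(18,m) is maximized at m = 18/2 = 9.

9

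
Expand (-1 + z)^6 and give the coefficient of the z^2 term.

15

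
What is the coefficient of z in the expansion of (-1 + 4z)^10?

-40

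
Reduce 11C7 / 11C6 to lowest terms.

5/7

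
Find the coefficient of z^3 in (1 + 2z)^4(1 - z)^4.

Coefficient of z^3 = Σ_{j} C(4,j)·2^j·C(4,3-j)·(-1)^(3-j) for j from 0 to 3.
= (-4) + 48 + (-96) + 32 = -20.

-20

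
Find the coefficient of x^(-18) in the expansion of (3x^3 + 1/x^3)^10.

General term: C(10,j)·(3x^3)^j·(1/x^3)^(10-j), with x-exponent 3j − 3(10−j) = 6j − 30.
Set 6j − 30 = -18: j = 2.
C(10,2) = 45; 3^2 = 9; 1^8 = 1.
Coefficient = 45 · 9 · 1 = 405.

405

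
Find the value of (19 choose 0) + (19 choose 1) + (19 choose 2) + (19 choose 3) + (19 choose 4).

1 + 19 + 171 + 969 + 3876 = 5036.

5036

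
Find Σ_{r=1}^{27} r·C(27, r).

Differentiating (1+x)^27 and setting x=1: Σ r·C(27,r) = 27·2^26 = 1811939328.

1811939328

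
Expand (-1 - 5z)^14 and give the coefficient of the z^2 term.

2275

The general term is C(14,j)·(-1)^j·(-5z)^(14-j); the z^2 term has j = 12.
C(14,12) = 91.
Coefficient = C(14,12) · (-5)^2 = 91 · 25 = 2275.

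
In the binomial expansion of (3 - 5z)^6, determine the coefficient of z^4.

The general term is C(6,j)·(3)^j·(-5z)^(6-j); the z^4 term has j = 2.
C(6,2) = 15.
Coefficient = C(6,2) · 3^2 · (-5)^4 = 15 · 9 · 625 = 84375.

84375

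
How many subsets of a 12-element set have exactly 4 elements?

495

Choose the 4 positions: C(12,4) = 495.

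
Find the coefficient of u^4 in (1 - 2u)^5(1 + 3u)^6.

Coefficient of u^4 = Σ_{j} C(5,j)·(-2)^j·C(6,4-j)·3^(4-j) for j from 0 to 4.
= 1215 + (-5400) + 5400 + (-1440) + 80 = -145.

-145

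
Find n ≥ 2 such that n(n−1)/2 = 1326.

52

n(n−1)/2 = 1326 ⇒ n(n−1) = 2652. Since 52·51 = 2652, n = 52.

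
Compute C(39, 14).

15084504396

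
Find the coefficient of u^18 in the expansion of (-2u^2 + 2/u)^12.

General term: C(12,j)·(-2u^2)^j·(2/u)^(12-j), with u-exponent 2j − 1(12−j) = 3j − 12.
Set 3j − 12 = 18: j = 10.
C(12,10) = 66; (-2)^10 = 1024; 2^2 = 4.
Coefficient = 66 · 1024 · 4 = 270336.

270336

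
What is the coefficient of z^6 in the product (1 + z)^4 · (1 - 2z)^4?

-8

Coefficient of z^6 = Σ_{j} C(4,j)·1^j·C(4,6-j)·(-2)^(6-j) for j from 2 to 4.
= 96 + (-128) + 24 = -8.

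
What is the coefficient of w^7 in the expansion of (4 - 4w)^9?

-9437184

The general term is C(9,j)·(4)^j·(-4w)^(9-j); the w^7 term has j = 2.
C(9,2) = 36.
Coefficient = C(9,2) · 4^2 · (-4)^7 = 36 · 16 · (-16384) = -9437184.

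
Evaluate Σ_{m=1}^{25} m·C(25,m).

419430400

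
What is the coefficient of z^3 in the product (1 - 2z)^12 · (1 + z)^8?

-264

Coefficient of z^3 = Σ_{j} C(12,j)·(-2)^j·C(8,3-j)·1^(3-j) for j from 0 to 3.
= 56 + (-672) + 2112 + (-1760) = -264.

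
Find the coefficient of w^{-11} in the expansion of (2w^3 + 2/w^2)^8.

General term: C(8,j)·(2w^3)^j·(2/w^2)^(8-j), with w-exponent 3j − 2(8−j) = 5j − 16.
Set 5j − 16 = -11: j = 1.
C(8,1) = 8; 2^1 = 2; 2^7 = 128.
Coefficient = 8 · 2 · 128 = 2048.

2048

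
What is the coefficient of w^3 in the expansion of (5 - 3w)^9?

The general term is C(9,j)·(5)^j·(-3w)^(9-j); the w^3 term has j = 6.
C(9,6) = 84.
Coefficient = C(9,6) · 5^6 · (-3)^3 = 84 · 15625 · (-27) = -35437500.

-35437500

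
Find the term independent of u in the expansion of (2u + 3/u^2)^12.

10264320

General term: C(12,j)·(2u)^j·(3/u^2)^(12-j), with u-exponent 1j − 2(12−j) = 3j − 24.
Set 3j − 24 = 0: j = 8.
C(12,8) = 495; 2^8 = 256; 3^4 = 81.
Coefficient = 495 · 256 · 81 = 10264320.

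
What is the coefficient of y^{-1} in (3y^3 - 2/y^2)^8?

-48384

General term: C(8,j)·(3y^3)^j·(-2/y^2)^(8-j), with y-exponent 3j − 2(8−j) = 5j − 16.
Set 5j − 16 = -1: j = 3.
C(8,3) = 56; 3^3 = 27; (-2)^5 = -32.
Coefficient = 56 · 27 · (-32) = -48384.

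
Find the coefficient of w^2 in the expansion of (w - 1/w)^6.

General term: C(6,j)·(w)^j·(-1/w)^(6-j), with w-exponent 1j − 1(6−j) = 2j − 6.
Set 2j − 6 = 2: j = 4.
C(6,4) = 15; 1^4 = 1; (-1)^2 = 1.
Coefficient = 15 · 1 · 1 = 15.

15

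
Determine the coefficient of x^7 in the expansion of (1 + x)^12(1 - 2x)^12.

Coefficient of x^7 = Σ_{j} C(12,j)·1^j·C(12,7-j)·(-2)^(7-j) for j from 0 to 7.
= (-101376) + 709632 + (-1672704) + 1742400 + (-871200) + 209088 + (-22176) + 792 = -5544.

-5544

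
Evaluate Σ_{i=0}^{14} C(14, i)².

40116600

By Vandermonde's identity, Σ C(14,i)² = C(28,14) = 40116600.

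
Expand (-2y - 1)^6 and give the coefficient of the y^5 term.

192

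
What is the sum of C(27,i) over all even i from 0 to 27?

67108864

Even-i terms of row 27 sum to 2^26 = 67108864.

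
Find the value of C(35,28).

C(35,28) = C(35,7) by symmetry.
C(35,7) = (35·34·33·32·31·30·29) / 7! = 33891580800 / 5040 = 6724520.

6724520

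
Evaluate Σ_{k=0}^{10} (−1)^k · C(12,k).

The partial alternating sum Σ_{k=0}^{10} (−1)^k C(12,k) = (−1)^10 C(11,10) = 11.

11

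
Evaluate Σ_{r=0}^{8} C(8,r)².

By Vandermonde's identity, Σ C(8,r)² = C(16,8) = 12870.

12870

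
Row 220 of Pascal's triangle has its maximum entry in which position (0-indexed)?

110

C(220,m) is maximized at m = 220/2 = 110.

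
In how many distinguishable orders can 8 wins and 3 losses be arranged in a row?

Choose positions for the wins: C(11,8) = 165.

165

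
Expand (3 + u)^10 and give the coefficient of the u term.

The general term is C(10,j)·(3)^j·(u)^(10-j); the u^1 term has j = 9.
C(10,9) = 10.
Coefficient = C(10,9) · 3^9 = 10 · 19683 = 196830.

196830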